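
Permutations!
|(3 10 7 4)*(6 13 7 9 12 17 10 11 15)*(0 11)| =|(0 11 15 6 13 7 4 3)(9 12 17 10)| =8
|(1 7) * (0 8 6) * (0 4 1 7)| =|(0 8 6 4 1)| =5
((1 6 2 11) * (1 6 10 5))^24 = (11)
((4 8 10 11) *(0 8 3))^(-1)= (0 3 4 11 10 8)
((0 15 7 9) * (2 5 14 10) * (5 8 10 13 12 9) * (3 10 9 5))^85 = (0 2 7 9 10 15 8 3)(5 14 13 12)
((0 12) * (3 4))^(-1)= ((0 12)(3 4))^(-1)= (0 12)(3 4)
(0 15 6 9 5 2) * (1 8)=(0 15 6 9 5 2)(1 8)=[15, 8, 0, 3, 4, 2, 9, 7, 1, 5, 10, 11, 12, 13, 14, 6]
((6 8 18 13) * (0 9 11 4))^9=(0 9 11 4)(6 8 18 13)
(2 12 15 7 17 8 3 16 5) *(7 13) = (2 12 15 13 7 17 8 3 16 5) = [0, 1, 12, 16, 4, 2, 6, 17, 3, 9, 10, 11, 15, 7, 14, 13, 5, 8]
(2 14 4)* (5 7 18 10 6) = (2 14 4)(5 7 18 10 6) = [0, 1, 14, 3, 2, 7, 5, 18, 8, 9, 6, 11, 12, 13, 4, 15, 16, 17, 10]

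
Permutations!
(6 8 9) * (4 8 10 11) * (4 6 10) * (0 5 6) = [5, 1, 2, 3, 8, 6, 4, 7, 9, 10, 11, 0] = (0 5 6 4 8 9 10 11)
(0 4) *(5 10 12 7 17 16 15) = (0 4)(5 10 12 7 17 16 15) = [4, 1, 2, 3, 0, 10, 6, 17, 8, 9, 12, 11, 7, 13, 14, 5, 15, 16]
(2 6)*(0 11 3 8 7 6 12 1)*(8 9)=(0 11 3 9 8 7 6 2 12 1)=[11, 0, 12, 9, 4, 5, 2, 6, 7, 8, 10, 3, 1]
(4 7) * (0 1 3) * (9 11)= (0 1 3)(4 7)(9 11)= [1, 3, 2, 0, 7, 5, 6, 4, 8, 11, 10, 9]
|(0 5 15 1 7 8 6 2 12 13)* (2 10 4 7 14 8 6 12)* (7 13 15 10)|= 10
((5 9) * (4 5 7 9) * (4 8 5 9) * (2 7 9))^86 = (9)(2 4 7)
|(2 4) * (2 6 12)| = |(2 4 6 12)| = 4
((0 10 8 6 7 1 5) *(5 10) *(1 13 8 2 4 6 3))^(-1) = (0 5)(1 3 8 13 7 6 4 2 10)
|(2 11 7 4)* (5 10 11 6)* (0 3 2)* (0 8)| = 10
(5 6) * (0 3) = (0 3)(5 6) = [3, 1, 2, 0, 4, 6, 5]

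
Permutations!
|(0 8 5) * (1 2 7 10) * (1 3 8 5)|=6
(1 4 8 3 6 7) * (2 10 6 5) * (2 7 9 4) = (1 2 10 6 9 4 8 3 5 7) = [0, 2, 10, 5, 8, 7, 9, 1, 3, 4, 6]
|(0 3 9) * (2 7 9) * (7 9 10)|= 4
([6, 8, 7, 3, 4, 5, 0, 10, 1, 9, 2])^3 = [6, 8, 2, 3, 4, 5, 0, 7, 1, 9, 10]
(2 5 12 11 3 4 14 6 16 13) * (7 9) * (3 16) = (2 5 12 11 16 13)(3 4 14 6)(7 9) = [0, 1, 5, 4, 14, 12, 3, 9, 8, 7, 10, 16, 11, 2, 6, 15, 13]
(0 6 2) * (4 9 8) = (0 6 2)(4 9 8) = [6, 1, 0, 3, 9, 5, 2, 7, 4, 8]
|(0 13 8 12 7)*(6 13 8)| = 4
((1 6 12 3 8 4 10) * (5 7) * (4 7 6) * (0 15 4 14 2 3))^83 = (0 14 5 4 3 12 1 7 15 2 6 10 8)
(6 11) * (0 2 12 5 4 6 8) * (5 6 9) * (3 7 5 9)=(0 2 12 6 11 8)(3 7 5 4)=[2, 1, 12, 7, 3, 4, 11, 5, 0, 9, 10, 8, 6]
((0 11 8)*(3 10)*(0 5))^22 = (0 8)(5 11)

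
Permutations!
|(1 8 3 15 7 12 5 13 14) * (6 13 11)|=11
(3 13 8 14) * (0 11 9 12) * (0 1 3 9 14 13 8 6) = (0 11 14 9 12 1 3 8 13 6) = [11, 3, 2, 8, 4, 5, 0, 7, 13, 12, 10, 14, 1, 6, 9]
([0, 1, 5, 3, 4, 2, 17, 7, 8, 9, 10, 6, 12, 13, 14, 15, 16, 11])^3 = (17)(2 5)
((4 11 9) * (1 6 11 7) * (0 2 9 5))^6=(0 6 4)(1 9 5)(2 11 7)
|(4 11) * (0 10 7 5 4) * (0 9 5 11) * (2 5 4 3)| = 6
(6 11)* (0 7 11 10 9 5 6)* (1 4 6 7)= (0 1 4 6 10 9 5 7 11)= [1, 4, 2, 3, 6, 7, 10, 11, 8, 5, 9, 0]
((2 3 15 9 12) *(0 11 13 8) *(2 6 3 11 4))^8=(0 2 13)(3 12 15 6 9)(4 11 8)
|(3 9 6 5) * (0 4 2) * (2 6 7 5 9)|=8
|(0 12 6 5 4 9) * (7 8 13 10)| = 12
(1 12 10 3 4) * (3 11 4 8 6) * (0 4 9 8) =(0 4 1 12 10 11 9 8 6 3) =[4, 12, 2, 0, 1, 5, 3, 7, 6, 8, 11, 9, 10]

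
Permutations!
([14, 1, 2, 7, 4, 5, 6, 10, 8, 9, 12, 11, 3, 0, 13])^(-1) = (0 13 14)(3 12 10 7)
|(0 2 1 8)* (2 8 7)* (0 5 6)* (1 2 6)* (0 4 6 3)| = |(0 8 5 1 7 3)(4 6)| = 6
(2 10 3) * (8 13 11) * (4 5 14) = (2 10 3)(4 5 14)(8 13 11) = [0, 1, 10, 2, 5, 14, 6, 7, 13, 9, 3, 8, 12, 11, 4]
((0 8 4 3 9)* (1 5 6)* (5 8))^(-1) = (0 9 3 4 8 1 6 5)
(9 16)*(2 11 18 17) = [0, 1, 11, 3, 4, 5, 6, 7, 8, 16, 10, 18, 12, 13, 14, 15, 9, 2, 17] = (2 11 18 17)(9 16)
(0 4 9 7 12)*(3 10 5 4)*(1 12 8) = (0 3 10 5 4 9 7 8 1 12) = [3, 12, 2, 10, 9, 4, 6, 8, 1, 7, 5, 11, 0]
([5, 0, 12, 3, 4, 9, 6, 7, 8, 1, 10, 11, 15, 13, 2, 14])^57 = (0 5 9 1)(2 12 15 14)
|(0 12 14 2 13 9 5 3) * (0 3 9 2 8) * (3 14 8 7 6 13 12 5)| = 11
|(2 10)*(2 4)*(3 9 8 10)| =|(2 3 9 8 10 4)| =6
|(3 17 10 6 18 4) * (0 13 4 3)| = 15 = |(0 13 4)(3 17 10 6 18)|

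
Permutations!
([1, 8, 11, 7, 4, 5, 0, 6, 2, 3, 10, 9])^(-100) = [6, 0, 8, 9, 4, 5, 7, 3, 1, 11, 10, 2]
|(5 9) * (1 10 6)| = 6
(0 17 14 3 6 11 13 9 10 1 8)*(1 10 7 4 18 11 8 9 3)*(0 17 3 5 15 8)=[3, 9, 2, 6, 18, 15, 0, 4, 17, 7, 10, 13, 12, 5, 1, 8, 16, 14, 11]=(0 3 6)(1 9 7 4 18 11 13 5 15 8 17 14)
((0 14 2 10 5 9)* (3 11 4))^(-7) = ((0 14 2 10 5 9)(3 11 4))^(-7) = (0 9 5 10 2 14)(3 4 11)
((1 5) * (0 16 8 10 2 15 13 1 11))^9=(0 11 5 1 13 15 2 10 8 16)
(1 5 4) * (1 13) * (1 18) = [0, 5, 2, 3, 13, 4, 6, 7, 8, 9, 10, 11, 12, 18, 14, 15, 16, 17, 1] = (1 5 4 13 18)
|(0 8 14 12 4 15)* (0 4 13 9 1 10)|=8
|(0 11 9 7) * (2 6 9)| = |(0 11 2 6 9 7)| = 6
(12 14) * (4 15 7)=(4 15 7)(12 14)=[0, 1, 2, 3, 15, 5, 6, 4, 8, 9, 10, 11, 14, 13, 12, 7]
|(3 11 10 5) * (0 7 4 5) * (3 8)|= |(0 7 4 5 8 3 11 10)|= 8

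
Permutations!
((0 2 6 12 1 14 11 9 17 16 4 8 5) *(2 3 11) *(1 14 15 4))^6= (0 1 3 15 11 4 9 8 17 5 16)(2 12)(6 14)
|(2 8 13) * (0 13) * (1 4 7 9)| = |(0 13 2 8)(1 4 7 9)| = 4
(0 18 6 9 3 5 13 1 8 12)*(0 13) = (0 18 6 9 3 5)(1 8 12 13) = [18, 8, 2, 5, 4, 0, 9, 7, 12, 3, 10, 11, 13, 1, 14, 15, 16, 17, 6]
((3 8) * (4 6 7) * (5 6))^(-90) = ((3 8)(4 5 6 7))^(-90) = (8)(4 6)(5 7)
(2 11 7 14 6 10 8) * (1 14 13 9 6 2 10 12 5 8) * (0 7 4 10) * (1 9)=(0 7 13 1 14 2 11 4 10 9 6 12 5 8)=[7, 14, 11, 3, 10, 8, 12, 13, 0, 6, 9, 4, 5, 1, 2]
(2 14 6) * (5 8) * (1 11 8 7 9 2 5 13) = (1 11 8 13)(2 14 6 5 7 9) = [0, 11, 14, 3, 4, 7, 5, 9, 13, 2, 10, 8, 12, 1, 6]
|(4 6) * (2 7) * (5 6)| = |(2 7)(4 5 6)| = 6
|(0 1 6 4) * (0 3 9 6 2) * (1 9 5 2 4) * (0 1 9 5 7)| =14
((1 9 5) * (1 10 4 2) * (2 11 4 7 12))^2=(1 5 7 2 9 10 12)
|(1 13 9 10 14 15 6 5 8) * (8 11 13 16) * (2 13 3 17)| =33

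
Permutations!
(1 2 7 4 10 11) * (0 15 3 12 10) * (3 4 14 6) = (0 15 4)(1 2 7 14 6 3 12 10 11) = [15, 2, 7, 12, 0, 5, 3, 14, 8, 9, 11, 1, 10, 13, 6, 4]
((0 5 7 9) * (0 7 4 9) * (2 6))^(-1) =(0 7 9 4 5)(2 6)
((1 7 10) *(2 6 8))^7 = ((1 7 10)(2 6 8))^7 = (1 7 10)(2 6 8)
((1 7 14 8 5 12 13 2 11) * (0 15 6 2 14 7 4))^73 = ((0 15 6 2 11 1 4)(5 12 13 14 8))^73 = (0 2 4 6 1 15 11)(5 14 12 8 13)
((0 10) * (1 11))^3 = (0 10)(1 11)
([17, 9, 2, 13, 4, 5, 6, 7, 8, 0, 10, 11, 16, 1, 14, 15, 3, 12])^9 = (0 17 12 16 3 13 1 9)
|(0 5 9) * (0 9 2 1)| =|(9)(0 5 2 1)| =4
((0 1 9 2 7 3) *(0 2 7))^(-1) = ((0 1 9 7 3 2))^(-1) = (0 2 3 7 9 1)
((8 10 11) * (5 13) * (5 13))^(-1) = (13)(8 11 10)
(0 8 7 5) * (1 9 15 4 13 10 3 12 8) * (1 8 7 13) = [8, 9, 2, 12, 1, 0, 6, 5, 13, 15, 3, 11, 7, 10, 14, 4] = (0 8 13 10 3 12 7 5)(1 9 15 4)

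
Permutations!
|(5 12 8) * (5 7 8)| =2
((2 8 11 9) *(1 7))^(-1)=((1 7)(2 8 11 9))^(-1)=(1 7)(2 9 11 8)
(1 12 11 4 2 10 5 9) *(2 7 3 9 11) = [0, 12, 10, 9, 7, 11, 6, 3, 8, 1, 5, 4, 2] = (1 12 2 10 5 11 4 7 3 9)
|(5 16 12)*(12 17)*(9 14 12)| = |(5 16 17 9 14 12)| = 6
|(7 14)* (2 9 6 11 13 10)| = |(2 9 6 11 13 10)(7 14)| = 6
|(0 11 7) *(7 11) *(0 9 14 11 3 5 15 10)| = 9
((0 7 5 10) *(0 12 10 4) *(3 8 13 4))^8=(0 7 5 3 8 13 4)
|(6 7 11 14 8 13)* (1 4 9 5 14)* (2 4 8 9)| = |(1 8 13 6 7 11)(2 4)(5 14 9)| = 6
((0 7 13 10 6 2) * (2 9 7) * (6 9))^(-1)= (0 2)(7 9 10 13)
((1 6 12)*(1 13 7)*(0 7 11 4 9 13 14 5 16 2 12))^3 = ((0 7 1 6)(2 12 14 5 16)(4 9 13 11))^3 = (0 6 1 7)(2 5 12 16 14)(4 11 13 9)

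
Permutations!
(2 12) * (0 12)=(0 12 2)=[12, 1, 0, 3, 4, 5, 6, 7, 8, 9, 10, 11, 2]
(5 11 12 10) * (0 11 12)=[11, 1, 2, 3, 4, 12, 6, 7, 8, 9, 5, 0, 10]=(0 11)(5 12 10)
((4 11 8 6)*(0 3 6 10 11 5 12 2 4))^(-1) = ((0 3 6)(2 4 5 12)(8 10 11))^(-1) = (0 6 3)(2 12 5 4)(8 11 10)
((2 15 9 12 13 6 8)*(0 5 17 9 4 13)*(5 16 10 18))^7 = (0 12 9 17 5 18 10 16)(2 15 4 13 6 8) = ((0 16 10 18 5 17 9 12)(2 15 4 13 6 8))^7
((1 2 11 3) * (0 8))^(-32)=(11)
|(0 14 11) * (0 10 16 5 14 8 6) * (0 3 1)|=|(0 8 6 3 1)(5 14 11 10 16)|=5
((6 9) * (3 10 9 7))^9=((3 10 9 6 7))^9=(3 7 6 9 10)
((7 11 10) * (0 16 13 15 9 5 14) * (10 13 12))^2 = ((0 16 12 10 7 11 13 15 9 5 14))^2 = (0 12 7 13 9 14 16 10 11 15 5)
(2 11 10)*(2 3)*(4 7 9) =(2 11 10 3)(4 7 9) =[0, 1, 11, 2, 7, 5, 6, 9, 8, 4, 3, 10]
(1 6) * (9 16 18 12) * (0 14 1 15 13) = (0 14 1 6 15 13)(9 16 18 12) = [14, 6, 2, 3, 4, 5, 15, 7, 8, 16, 10, 11, 9, 0, 1, 13, 18, 17, 12]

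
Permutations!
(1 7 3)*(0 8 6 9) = [8, 7, 2, 1, 4, 5, 9, 3, 6, 0] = (0 8 6 9)(1 7 3)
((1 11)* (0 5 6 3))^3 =(0 3 6 5)(1 11)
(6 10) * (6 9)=(6 10 9)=[0, 1, 2, 3, 4, 5, 10, 7, 8, 6, 9]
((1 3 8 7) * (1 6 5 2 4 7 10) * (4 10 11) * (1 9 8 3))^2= (2 9 11 7 5 10 8 4 6)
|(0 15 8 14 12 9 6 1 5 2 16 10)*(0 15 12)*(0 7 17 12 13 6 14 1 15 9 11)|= |(0 13 6 15 8 1 5 2 16 10 9 14 7 17 12 11)|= 16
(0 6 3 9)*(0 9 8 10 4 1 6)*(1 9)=(1 6 3 8 10 4 9)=[0, 6, 2, 8, 9, 5, 3, 7, 10, 1, 4]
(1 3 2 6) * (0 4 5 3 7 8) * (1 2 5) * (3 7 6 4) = (0 3 5 7 8)(1 6 2 4) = [3, 6, 4, 5, 1, 7, 2, 8, 0]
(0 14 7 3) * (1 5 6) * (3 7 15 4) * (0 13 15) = (0 14)(1 5 6)(3 13 15 4) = [14, 5, 2, 13, 3, 6, 1, 7, 8, 9, 10, 11, 12, 15, 0, 4]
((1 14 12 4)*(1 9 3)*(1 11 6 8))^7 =(1 6 3 4 14 8 11 9 12)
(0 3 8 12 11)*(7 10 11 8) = [3, 1, 2, 7, 4, 5, 6, 10, 12, 9, 11, 0, 8] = (0 3 7 10 11)(8 12)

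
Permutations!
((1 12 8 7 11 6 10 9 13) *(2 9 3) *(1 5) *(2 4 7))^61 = ((1 12 8 2 9 13 5)(3 4 7 11 6 10))^61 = (1 13 2 12 5 9 8)(3 4 7 11 6 10)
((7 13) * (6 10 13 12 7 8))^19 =(6 8 13 10)(7 12) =((6 10 13 8)(7 12))^19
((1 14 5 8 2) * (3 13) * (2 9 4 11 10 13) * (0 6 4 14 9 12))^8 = ((0 6 4 11 10 13 3 2 1 9 14 5 8 12))^8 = (0 1 4 14 10 8 3)(2 6 9 11 5 13 12)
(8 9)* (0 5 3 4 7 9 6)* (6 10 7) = [5, 1, 2, 4, 6, 3, 0, 9, 10, 8, 7] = (0 5 3 4 6)(7 9 8 10)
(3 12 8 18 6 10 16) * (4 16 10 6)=[0, 1, 2, 12, 16, 5, 6, 7, 18, 9, 10, 11, 8, 13, 14, 15, 3, 17, 4]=(3 12 8 18 4 16)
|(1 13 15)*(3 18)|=6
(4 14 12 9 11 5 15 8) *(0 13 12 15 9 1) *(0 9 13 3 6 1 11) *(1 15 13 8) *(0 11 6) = (0 3)(1 9 11 5 8 4 14 13 12 6 15) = [3, 9, 2, 0, 14, 8, 15, 7, 4, 11, 10, 5, 6, 12, 13, 1]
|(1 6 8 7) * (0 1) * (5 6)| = |(0 1 5 6 8 7)| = 6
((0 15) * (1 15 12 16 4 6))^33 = (0 1 4 12 15 6 16)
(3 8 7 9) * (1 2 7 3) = (1 2 7 9)(3 8) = [0, 2, 7, 8, 4, 5, 6, 9, 3, 1]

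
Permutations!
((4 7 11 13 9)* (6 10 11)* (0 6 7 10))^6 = (4 10 11 13 9)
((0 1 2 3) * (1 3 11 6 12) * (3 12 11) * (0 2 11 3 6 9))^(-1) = (0 9 11 1 12)(2 3 6)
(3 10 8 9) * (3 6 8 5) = [0, 1, 2, 10, 4, 3, 8, 7, 9, 6, 5] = (3 10 5)(6 8 9)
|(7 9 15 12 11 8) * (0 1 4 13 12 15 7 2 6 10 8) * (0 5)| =|(15)(0 1 4 13 12 11 5)(2 6 10 8)(7 9)| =28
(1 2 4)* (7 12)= [0, 2, 4, 3, 1, 5, 6, 12, 8, 9, 10, 11, 7]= (1 2 4)(7 12)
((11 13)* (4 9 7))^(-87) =((4 9 7)(11 13))^(-87) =(11 13)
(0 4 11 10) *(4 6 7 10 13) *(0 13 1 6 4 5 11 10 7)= (0 4 10 13 5 11 1 6)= [4, 6, 2, 3, 10, 11, 0, 7, 8, 9, 13, 1, 12, 5]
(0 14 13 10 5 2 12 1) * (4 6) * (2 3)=(0 14 13 10 5 3 2 12 1)(4 6)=[14, 0, 12, 2, 6, 3, 4, 7, 8, 9, 5, 11, 1, 10, 13]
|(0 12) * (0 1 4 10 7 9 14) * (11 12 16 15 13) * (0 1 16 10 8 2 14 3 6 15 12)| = 90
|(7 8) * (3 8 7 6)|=3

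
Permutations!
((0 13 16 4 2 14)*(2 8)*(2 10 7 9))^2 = (0 16 8 7 2)(4 10 9 14 13)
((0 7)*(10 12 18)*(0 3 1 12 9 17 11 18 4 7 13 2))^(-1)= (0 2 13)(1 3 7 4 12)(9 10 18 11 17)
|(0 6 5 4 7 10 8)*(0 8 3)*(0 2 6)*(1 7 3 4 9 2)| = |(1 7 10 4 3)(2 6 5 9)| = 20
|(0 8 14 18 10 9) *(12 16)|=6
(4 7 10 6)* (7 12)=(4 12 7 10 6)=[0, 1, 2, 3, 12, 5, 4, 10, 8, 9, 6, 11, 7]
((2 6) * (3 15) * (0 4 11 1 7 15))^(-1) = ((0 4 11 1 7 15 3)(2 6))^(-1) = (0 3 15 7 1 11 4)(2 6)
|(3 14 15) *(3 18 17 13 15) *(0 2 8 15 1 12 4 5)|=22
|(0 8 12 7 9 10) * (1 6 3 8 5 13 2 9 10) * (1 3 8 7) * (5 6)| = 12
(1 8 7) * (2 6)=(1 8 7)(2 6)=[0, 8, 6, 3, 4, 5, 2, 1, 7]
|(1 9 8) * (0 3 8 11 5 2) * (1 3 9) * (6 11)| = 6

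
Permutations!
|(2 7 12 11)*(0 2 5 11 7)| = |(0 2)(5 11)(7 12)| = 2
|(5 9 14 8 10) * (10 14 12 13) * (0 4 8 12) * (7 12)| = |(0 4 8 14 7 12 13 10 5 9)| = 10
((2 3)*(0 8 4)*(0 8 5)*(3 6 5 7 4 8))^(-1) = (8)(0 5 6 2 3 4 7)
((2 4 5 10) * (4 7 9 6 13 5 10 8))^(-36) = (13)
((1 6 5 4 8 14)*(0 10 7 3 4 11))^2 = (0 7 4 14 6 11 10 3 8 1 5)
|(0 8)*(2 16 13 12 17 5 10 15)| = |(0 8)(2 16 13 12 17 5 10 15)| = 8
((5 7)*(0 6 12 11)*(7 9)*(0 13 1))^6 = ((0 6 12 11 13 1)(5 9 7))^6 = (13)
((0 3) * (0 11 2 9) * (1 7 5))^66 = ((0 3 11 2 9)(1 7 5))^66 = (0 3 11 2 9)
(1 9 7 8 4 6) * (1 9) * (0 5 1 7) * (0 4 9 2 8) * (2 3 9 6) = (0 5 1 7)(2 8 6 3 9 4) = [5, 7, 8, 9, 2, 1, 3, 0, 6, 4]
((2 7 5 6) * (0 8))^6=(8)(2 5)(6 7)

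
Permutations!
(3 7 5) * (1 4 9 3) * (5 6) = (1 4 9 3 7 6 5) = [0, 4, 2, 7, 9, 1, 5, 6, 8, 3]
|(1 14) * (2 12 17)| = 6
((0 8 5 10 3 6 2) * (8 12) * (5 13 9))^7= ((0 12 8 13 9 5 10 3 6 2))^7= (0 3 9 12 6 5 8 2 10 13)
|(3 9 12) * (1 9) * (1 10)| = |(1 9 12 3 10)| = 5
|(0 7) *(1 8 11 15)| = |(0 7)(1 8 11 15)| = 4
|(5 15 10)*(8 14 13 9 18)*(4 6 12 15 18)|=|(4 6 12 15 10 5 18 8 14 13 9)|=11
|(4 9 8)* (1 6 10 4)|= 6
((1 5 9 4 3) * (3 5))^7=((1 3)(4 5 9))^7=(1 3)(4 5 9)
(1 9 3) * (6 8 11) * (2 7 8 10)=(1 9 3)(2 7 8 11 6 10)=[0, 9, 7, 1, 4, 5, 10, 8, 11, 3, 2, 6]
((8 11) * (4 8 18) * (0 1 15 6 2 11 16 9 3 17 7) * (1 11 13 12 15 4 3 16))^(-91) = ((0 11 18 3 17 7)(1 4 8)(2 13 12 15 6)(9 16))^(-91) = (0 7 17 3 18 11)(1 8 4)(2 6 15 12 13)(9 16)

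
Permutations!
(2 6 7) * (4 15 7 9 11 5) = [0, 1, 6, 3, 15, 4, 9, 2, 8, 11, 10, 5, 12, 13, 14, 7] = (2 6 9 11 5 4 15 7)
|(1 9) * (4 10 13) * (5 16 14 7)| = 12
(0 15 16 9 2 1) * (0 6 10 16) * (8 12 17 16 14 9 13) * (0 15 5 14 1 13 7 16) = (0 5 14 9 2 13 8 12 17)(1 6 10)(7 16) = [5, 6, 13, 3, 4, 14, 10, 16, 12, 2, 1, 11, 17, 8, 9, 15, 7, 0]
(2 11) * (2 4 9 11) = (4 9 11) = [0, 1, 2, 3, 9, 5, 6, 7, 8, 11, 10, 4]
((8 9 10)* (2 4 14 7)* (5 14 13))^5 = ((2 4 13 5 14 7)(8 9 10))^5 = (2 7 14 5 13 4)(8 10 9)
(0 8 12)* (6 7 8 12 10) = (0 12)(6 7 8 10) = [12, 1, 2, 3, 4, 5, 7, 8, 10, 9, 6, 11, 0]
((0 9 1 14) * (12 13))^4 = ((0 9 1 14)(12 13))^4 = (14)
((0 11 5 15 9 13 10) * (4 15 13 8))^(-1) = (0 10 13 5 11)(4 8 9 15)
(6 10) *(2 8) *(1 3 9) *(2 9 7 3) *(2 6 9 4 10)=(1 6 2 8 4 10 9)(3 7)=[0, 6, 8, 7, 10, 5, 2, 3, 4, 1, 9]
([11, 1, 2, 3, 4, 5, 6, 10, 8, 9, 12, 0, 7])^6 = (12)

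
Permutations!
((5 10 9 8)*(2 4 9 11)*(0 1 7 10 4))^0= (11)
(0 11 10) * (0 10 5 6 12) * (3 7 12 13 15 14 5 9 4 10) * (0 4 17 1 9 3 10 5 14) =[11, 9, 2, 7, 5, 6, 13, 12, 8, 17, 10, 3, 4, 15, 14, 0, 16, 1] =(0 11 3 7 12 4 5 6 13 15)(1 9 17)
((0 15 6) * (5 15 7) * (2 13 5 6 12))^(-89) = (0 7 6)(2 13 5 15 12)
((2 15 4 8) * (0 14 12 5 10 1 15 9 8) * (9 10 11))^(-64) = ((0 14 12 5 11 9 8 2 10 1 15 4))^(-64) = (0 10 11)(1 9 14)(2 5 4)(8 12 15)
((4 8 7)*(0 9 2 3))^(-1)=(0 3 2 9)(4 7 8)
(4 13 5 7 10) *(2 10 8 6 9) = [0, 1, 10, 3, 13, 7, 9, 8, 6, 2, 4, 11, 12, 5] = (2 10 4 13 5 7 8 6 9)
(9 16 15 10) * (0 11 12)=(0 11 12)(9 16 15 10)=[11, 1, 2, 3, 4, 5, 6, 7, 8, 16, 9, 12, 0, 13, 14, 10, 15]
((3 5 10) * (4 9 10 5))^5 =(3 4 9 10)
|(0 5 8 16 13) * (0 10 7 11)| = |(0 5 8 16 13 10 7 11)| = 8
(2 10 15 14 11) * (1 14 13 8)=(1 14 11 2 10 15 13 8)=[0, 14, 10, 3, 4, 5, 6, 7, 1, 9, 15, 2, 12, 8, 11, 13]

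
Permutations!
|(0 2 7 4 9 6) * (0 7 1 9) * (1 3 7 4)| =|(0 2 3 7 1 9 6 4)| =8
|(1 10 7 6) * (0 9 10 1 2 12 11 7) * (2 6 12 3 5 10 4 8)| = |(0 9 4 8 2 3 5 10)(7 12 11)| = 24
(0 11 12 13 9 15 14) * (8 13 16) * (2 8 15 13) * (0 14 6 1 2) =(0 11 12 16 15 6 1 2 8)(9 13) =[11, 2, 8, 3, 4, 5, 1, 7, 0, 13, 10, 12, 16, 9, 14, 6, 15]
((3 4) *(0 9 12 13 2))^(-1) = ((0 9 12 13 2)(3 4))^(-1) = (0 2 13 12 9)(3 4)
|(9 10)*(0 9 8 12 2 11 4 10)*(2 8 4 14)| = 6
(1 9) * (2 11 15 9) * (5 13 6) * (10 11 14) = (1 2 14 10 11 15 9)(5 13 6) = [0, 2, 14, 3, 4, 13, 5, 7, 8, 1, 11, 15, 12, 6, 10, 9]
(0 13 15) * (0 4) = (0 13 15 4) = [13, 1, 2, 3, 0, 5, 6, 7, 8, 9, 10, 11, 12, 15, 14, 4]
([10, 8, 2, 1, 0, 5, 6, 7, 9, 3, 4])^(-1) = [4, 3, 2, 9, 10, 5, 6, 7, 1, 8, 0]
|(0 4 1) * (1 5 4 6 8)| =|(0 6 8 1)(4 5)| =4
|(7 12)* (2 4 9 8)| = |(2 4 9 8)(7 12)| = 4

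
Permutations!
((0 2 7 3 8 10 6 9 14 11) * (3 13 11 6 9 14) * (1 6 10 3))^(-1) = ((0 2 7 13 11)(1 6 14 10 9)(3 8))^(-1) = (0 11 13 7 2)(1 9 10 14 6)(3 8)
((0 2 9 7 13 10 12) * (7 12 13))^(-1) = ((0 2 9 12)(10 13))^(-1) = (0 12 9 2)(10 13)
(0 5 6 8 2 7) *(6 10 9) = (0 5 10 9 6 8 2 7) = [5, 1, 7, 3, 4, 10, 8, 0, 2, 6, 9]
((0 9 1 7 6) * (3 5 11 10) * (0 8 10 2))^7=(0 3 7 2 10 1 11 8 9 5 6)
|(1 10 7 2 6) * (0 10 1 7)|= |(0 10)(2 6 7)|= 6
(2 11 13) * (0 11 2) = (0 11 13) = [11, 1, 2, 3, 4, 5, 6, 7, 8, 9, 10, 13, 12, 0]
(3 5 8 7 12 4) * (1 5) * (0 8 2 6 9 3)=[8, 5, 6, 1, 0, 2, 9, 12, 7, 3, 10, 11, 4]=(0 8 7 12 4)(1 5 2 6 9 3)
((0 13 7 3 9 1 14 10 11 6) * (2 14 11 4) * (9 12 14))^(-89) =(0 7 12 10 2 1 6 13 3 14 4 9 11)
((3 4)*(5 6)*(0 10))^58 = ((0 10)(3 4)(5 6))^58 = (10)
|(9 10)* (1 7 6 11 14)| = |(1 7 6 11 14)(9 10)| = 10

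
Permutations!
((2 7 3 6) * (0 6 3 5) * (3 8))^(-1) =((0 6 2 7 5)(3 8))^(-1) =(0 5 7 2 6)(3 8)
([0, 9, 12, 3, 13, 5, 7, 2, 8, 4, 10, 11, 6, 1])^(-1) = [0, 13, 7, 3, 9, 5, 12, 6, 8, 1, 10, 11, 2, 4]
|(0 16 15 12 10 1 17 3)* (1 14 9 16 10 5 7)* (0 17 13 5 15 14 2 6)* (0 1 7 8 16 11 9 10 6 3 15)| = 14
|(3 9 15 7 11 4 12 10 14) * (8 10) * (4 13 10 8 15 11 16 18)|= 6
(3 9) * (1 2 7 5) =(1 2 7 5)(3 9) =[0, 2, 7, 9, 4, 1, 6, 5, 8, 3]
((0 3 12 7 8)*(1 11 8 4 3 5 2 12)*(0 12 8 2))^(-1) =((0 5)(1 11 2 8 12 7 4 3))^(-1) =(0 5)(1 3 4 7 12 8 2 11)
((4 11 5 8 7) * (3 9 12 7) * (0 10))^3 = (0 10)(3 7 5 9 4 8 12 11)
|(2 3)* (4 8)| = |(2 3)(4 8)| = 2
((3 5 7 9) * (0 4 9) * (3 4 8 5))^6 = ((0 8 5 7)(4 9))^6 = (9)(0 5)(7 8)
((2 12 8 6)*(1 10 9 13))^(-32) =(13)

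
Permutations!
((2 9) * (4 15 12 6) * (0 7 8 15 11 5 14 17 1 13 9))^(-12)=(0 15 4 14 13)(1 2 8 6 5)(7 12 11 17 9)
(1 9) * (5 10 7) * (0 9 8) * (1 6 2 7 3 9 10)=(0 10 3 9 6 2 7 5 1 8)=[10, 8, 7, 9, 4, 1, 2, 5, 0, 6, 3]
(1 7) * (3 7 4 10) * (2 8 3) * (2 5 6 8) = (1 4 10 5 6 8 3 7) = [0, 4, 2, 7, 10, 6, 8, 1, 3, 9, 5]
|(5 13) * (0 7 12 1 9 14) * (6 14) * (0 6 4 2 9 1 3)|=|(0 7 12 3)(2 9 4)(5 13)(6 14)|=12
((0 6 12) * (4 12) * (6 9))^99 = ((0 9 6 4 12))^99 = (0 12 4 6 9)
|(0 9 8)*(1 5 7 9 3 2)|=8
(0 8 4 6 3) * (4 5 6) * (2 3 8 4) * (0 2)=(0 4)(2 3)(5 6 8)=[4, 1, 3, 2, 0, 6, 8, 7, 5]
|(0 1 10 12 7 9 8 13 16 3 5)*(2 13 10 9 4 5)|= 36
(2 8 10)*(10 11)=(2 8 11 10)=[0, 1, 8, 3, 4, 5, 6, 7, 11, 9, 2, 10]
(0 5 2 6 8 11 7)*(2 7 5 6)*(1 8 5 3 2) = [6, 8, 1, 2, 4, 7, 5, 0, 11, 9, 10, 3] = (0 6 5 7)(1 8 11 3 2)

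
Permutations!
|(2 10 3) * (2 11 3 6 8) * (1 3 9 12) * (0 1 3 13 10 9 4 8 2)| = |(0 1 13 10 6 2 9 12 3 11 4 8)| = 12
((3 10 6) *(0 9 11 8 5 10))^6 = ((0 9 11 8 5 10 6 3))^6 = (0 6 5 11)(3 10 8 9)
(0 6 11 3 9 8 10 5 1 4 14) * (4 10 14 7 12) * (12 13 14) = (0 6 11 3 9 8 12 4 7 13 14)(1 10 5) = [6, 10, 2, 9, 7, 1, 11, 13, 12, 8, 5, 3, 4, 14, 0]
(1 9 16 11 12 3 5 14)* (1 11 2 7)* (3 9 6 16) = (1 6 16 2 7)(3 5 14 11 12 9) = [0, 6, 7, 5, 4, 14, 16, 1, 8, 3, 10, 12, 9, 13, 11, 15, 2]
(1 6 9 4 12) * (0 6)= (0 6 9 4 12 1)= [6, 0, 2, 3, 12, 5, 9, 7, 8, 4, 10, 11, 1]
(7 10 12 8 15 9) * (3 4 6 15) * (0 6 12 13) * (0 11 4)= (0 6 15 9 7 10 13 11 4 12 8 3)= [6, 1, 2, 0, 12, 5, 15, 10, 3, 7, 13, 4, 8, 11, 14, 9]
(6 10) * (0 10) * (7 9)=(0 10 6)(7 9)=[10, 1, 2, 3, 4, 5, 0, 9, 8, 7, 6]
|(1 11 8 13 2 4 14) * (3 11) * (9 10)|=8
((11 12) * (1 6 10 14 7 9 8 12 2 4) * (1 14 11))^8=(1 9 4 10 12 7 2 6 8 14 11)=((1 6 10 11 2 4 14 7 9 8 12))^8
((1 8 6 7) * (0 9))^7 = (0 9)(1 7 6 8)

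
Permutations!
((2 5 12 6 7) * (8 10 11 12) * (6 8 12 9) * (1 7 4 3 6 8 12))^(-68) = (12)(3 6 4)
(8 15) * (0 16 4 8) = (0 16 4 8 15) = [16, 1, 2, 3, 8, 5, 6, 7, 15, 9, 10, 11, 12, 13, 14, 0, 4]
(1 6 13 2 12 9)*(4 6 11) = (1 11 4 6 13 2 12 9) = [0, 11, 12, 3, 6, 5, 13, 7, 8, 1, 10, 4, 9, 2]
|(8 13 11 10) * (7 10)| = |(7 10 8 13 11)| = 5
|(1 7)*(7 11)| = |(1 11 7)| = 3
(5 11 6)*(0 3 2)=(0 3 2)(5 11 6)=[3, 1, 0, 2, 4, 11, 5, 7, 8, 9, 10, 6]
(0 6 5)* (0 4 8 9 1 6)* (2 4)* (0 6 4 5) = (0 6)(1 4 8 9)(2 5) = [6, 4, 5, 3, 8, 2, 0, 7, 9, 1]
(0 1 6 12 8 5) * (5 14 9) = (0 1 6 12 8 14 9 5) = [1, 6, 2, 3, 4, 0, 12, 7, 14, 5, 10, 11, 8, 13, 9]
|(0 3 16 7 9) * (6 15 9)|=7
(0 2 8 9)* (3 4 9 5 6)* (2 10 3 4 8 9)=[10, 1, 9, 8, 2, 6, 4, 7, 5, 0, 3]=(0 10 3 8 5 6 4 2 9)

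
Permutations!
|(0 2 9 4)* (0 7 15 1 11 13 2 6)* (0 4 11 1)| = 20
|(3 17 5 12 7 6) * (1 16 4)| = 6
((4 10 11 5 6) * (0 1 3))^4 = (0 1 3)(4 6 5 11 10)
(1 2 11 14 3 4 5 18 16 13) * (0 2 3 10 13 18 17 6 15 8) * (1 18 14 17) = (0 2 11 17 6 15 8)(1 3 4 5)(10 13 18 16 14) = [2, 3, 11, 4, 5, 1, 15, 7, 0, 9, 13, 17, 12, 18, 10, 8, 14, 6, 16]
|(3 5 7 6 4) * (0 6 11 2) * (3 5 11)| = 8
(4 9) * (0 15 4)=[15, 1, 2, 3, 9, 5, 6, 7, 8, 0, 10, 11, 12, 13, 14, 4]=(0 15 4 9)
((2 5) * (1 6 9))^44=((1 6 9)(2 5))^44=(1 9 6)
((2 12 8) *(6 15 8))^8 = (2 15 12 8 6)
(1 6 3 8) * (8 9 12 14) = (1 6 3 9 12 14 8) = [0, 6, 2, 9, 4, 5, 3, 7, 1, 12, 10, 11, 14, 13, 8]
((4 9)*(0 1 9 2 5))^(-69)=(0 4)(1 2)(5 9)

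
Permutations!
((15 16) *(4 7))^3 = ((4 7)(15 16))^3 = (4 7)(15 16)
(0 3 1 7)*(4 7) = [3, 4, 2, 1, 7, 5, 6, 0] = (0 3 1 4 7)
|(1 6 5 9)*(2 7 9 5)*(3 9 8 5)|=|(1 6 2 7 8 5 3 9)|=8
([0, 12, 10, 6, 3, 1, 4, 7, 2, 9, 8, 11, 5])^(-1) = (1 5 12)(2 8 10)(3 4 6)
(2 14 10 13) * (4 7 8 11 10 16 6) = [0, 1, 14, 3, 7, 5, 4, 8, 11, 9, 13, 10, 12, 2, 16, 15, 6] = (2 14 16 6 4 7 8 11 10 13)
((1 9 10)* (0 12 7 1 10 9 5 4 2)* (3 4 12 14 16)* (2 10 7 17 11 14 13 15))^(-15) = (0 13 15 2)(1 3 17 7 16 12 10 14 5 4 11)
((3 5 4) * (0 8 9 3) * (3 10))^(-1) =(0 4 5 3 10 9 8)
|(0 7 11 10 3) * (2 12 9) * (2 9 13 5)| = |(0 7 11 10 3)(2 12 13 5)| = 20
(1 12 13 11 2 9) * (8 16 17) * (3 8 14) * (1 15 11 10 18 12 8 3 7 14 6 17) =(1 8 16)(2 9 15 11)(6 17)(7 14)(10 18 12 13) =[0, 8, 9, 3, 4, 5, 17, 14, 16, 15, 18, 2, 13, 10, 7, 11, 1, 6, 12]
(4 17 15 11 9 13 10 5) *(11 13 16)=(4 17 15 13 10 5)(9 16 11)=[0, 1, 2, 3, 17, 4, 6, 7, 8, 16, 5, 9, 12, 10, 14, 13, 11, 15]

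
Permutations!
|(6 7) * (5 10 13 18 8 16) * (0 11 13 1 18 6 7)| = |(0 11 13 6)(1 18 8 16 5 10)| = 12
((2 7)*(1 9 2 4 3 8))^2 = ((1 9 2 7 4 3 8))^2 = (1 2 4 8 9 7 3)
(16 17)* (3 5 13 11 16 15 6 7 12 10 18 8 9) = (3 5 13 11 16 17 15 6 7 12 10 18 8 9) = [0, 1, 2, 5, 4, 13, 7, 12, 9, 3, 18, 16, 10, 11, 14, 6, 17, 15, 8]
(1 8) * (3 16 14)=(1 8)(3 16 14)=[0, 8, 2, 16, 4, 5, 6, 7, 1, 9, 10, 11, 12, 13, 3, 15, 14]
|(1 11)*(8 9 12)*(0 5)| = 6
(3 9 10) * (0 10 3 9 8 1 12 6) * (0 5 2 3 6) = [10, 12, 3, 8, 4, 2, 5, 7, 1, 6, 9, 11, 0] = (0 10 9 6 5 2 3 8 1 12)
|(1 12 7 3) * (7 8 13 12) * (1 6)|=|(1 7 3 6)(8 13 12)|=12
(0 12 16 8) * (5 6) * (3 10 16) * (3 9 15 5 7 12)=(0 3 10 16 8)(5 6 7 12 9 15)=[3, 1, 2, 10, 4, 6, 7, 12, 0, 15, 16, 11, 9, 13, 14, 5, 8]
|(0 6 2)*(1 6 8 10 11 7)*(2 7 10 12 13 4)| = 6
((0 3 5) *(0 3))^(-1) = (3 5)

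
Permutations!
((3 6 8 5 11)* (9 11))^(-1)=(3 11 9 5 8 6)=((3 6 8 5 9 11))^(-1)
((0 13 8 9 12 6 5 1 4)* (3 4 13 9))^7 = (0 8 5 9 3 1 12 4 13 6)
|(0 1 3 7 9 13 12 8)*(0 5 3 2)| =|(0 1 2)(3 7 9 13 12 8 5)| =21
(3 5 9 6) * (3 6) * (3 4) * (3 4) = [0, 1, 2, 5, 4, 9, 6, 7, 8, 3] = (3 5 9)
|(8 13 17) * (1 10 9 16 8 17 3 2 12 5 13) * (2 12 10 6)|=|(17)(1 6 2 10 9 16 8)(3 12 5 13)|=28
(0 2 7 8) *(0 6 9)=[2, 1, 7, 3, 4, 5, 9, 8, 6, 0]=(0 2 7 8 6 9)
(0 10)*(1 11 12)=(0 10)(1 11 12)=[10, 11, 2, 3, 4, 5, 6, 7, 8, 9, 0, 12, 1]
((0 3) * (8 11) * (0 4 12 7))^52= ((0 3 4 12 7)(8 11))^52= (0 4 7 3 12)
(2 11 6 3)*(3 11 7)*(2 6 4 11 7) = [0, 1, 2, 6, 11, 5, 7, 3, 8, 9, 10, 4] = (3 6 7)(4 11)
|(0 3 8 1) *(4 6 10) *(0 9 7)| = 6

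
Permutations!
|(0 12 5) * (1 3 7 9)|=12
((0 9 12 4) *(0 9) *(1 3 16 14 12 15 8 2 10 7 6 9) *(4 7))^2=((1 3 16 14 12 7 6 9 15 8 2 10 4))^2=(1 16 12 6 15 2 4 3 14 7 9 8 10)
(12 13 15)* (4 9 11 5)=(4 9 11 5)(12 13 15)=[0, 1, 2, 3, 9, 4, 6, 7, 8, 11, 10, 5, 13, 15, 14, 12]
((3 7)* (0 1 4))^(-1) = (0 4 1)(3 7)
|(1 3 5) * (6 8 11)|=3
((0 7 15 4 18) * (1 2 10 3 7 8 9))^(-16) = ((0 8 9 1 2 10 3 7 15 4 18))^(-16) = (0 3 8 7 9 15 1 4 2 18 10)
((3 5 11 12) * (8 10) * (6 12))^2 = (3 11 12 5 6)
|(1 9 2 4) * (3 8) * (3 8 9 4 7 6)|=10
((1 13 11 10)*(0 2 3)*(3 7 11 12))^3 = ((0 2 7 11 10 1 13 12 3))^3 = (0 11 13)(1 3 7)(2 10 12)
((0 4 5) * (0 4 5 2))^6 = ((0 5 4 2))^6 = (0 4)(2 5)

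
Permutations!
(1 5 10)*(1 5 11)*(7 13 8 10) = (1 11)(5 7 13 8 10) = [0, 11, 2, 3, 4, 7, 6, 13, 10, 9, 5, 1, 12, 8]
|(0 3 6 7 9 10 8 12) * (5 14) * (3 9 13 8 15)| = 10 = |(0 9 10 15 3 6 7 13 8 12)(5 14)|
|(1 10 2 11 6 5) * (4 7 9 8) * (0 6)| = 28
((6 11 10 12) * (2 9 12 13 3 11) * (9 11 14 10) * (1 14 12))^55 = ((1 14 10 13 3 12 6 2 11 9))^55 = (1 12)(2 10)(3 9)(6 14)(11 13)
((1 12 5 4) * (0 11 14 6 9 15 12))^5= (0 15)(1 9)(4 6)(5 14)(11 12)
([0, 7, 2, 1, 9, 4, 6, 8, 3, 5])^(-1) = [0, 3, 2, 8, 5, 9, 6, 1, 7, 4]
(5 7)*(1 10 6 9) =(1 10 6 9)(5 7) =[0, 10, 2, 3, 4, 7, 9, 5, 8, 1, 6]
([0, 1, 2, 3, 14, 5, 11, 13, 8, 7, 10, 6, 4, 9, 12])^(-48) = (14)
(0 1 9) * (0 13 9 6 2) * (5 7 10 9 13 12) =(13)(0 1 6 2)(5 7 10 9 12) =[1, 6, 0, 3, 4, 7, 2, 10, 8, 12, 9, 11, 5, 13]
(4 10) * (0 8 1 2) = (0 8 1 2)(4 10) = [8, 2, 0, 3, 10, 5, 6, 7, 1, 9, 4]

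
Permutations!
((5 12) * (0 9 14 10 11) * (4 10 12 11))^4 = ((0 9 14 12 5 11)(4 10))^4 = (0 5 14)(9 11 12)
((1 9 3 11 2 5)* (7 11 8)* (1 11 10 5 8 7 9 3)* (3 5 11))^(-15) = (1 7 2)(3 11 9)(5 10 8)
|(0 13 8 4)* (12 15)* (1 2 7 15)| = 20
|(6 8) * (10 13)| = 2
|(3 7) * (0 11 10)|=6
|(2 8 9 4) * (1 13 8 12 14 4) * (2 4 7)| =|(1 13 8 9)(2 12 14 7)| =4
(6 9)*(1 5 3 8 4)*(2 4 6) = (1 5 3 8 6 9 2 4) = [0, 5, 4, 8, 1, 3, 9, 7, 6, 2]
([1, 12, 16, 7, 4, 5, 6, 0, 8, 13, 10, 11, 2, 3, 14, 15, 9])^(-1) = (0 7 3 13 9 16 2 12 1)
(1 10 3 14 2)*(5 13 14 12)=(1 10 3 12 5 13 14 2)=[0, 10, 1, 12, 4, 13, 6, 7, 8, 9, 3, 11, 5, 14, 2]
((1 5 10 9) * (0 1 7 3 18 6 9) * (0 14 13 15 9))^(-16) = (0 7 14)(1 3 13)(5 18 15)(6 9 10)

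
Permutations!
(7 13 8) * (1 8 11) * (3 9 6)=[0, 8, 2, 9, 4, 5, 3, 13, 7, 6, 10, 1, 12, 11]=(1 8 7 13 11)(3 9 6)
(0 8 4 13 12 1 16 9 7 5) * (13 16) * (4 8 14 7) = (0 14 7 5)(1 13 12)(4 16 9) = [14, 13, 2, 3, 16, 0, 6, 5, 8, 4, 10, 11, 1, 12, 7, 15, 9]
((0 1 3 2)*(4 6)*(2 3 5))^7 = ((0 1 5 2)(4 6))^7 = (0 2 5 1)(4 6)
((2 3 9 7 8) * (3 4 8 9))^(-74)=(9)(2 4 8)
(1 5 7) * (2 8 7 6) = (1 5 6 2 8 7) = [0, 5, 8, 3, 4, 6, 2, 1, 7]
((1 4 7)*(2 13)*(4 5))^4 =(13)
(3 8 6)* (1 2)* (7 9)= [0, 2, 1, 8, 4, 5, 3, 9, 6, 7]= (1 2)(3 8 6)(7 9)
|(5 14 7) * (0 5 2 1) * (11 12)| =6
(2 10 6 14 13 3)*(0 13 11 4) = [13, 1, 10, 2, 0, 5, 14, 7, 8, 9, 6, 4, 12, 3, 11] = (0 13 3 2 10 6 14 11 4)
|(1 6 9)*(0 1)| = 4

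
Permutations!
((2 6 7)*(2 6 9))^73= (2 9)(6 7)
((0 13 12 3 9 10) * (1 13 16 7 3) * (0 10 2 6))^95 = ((0 16 7 3 9 2 6)(1 13 12))^95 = (0 9 16 2 7 6 3)(1 12 13)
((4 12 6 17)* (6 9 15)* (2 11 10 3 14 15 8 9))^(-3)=(2 17 14 11 4 15 10 12 6 3)(8 9)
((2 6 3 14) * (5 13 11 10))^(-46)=(2 3)(5 11)(6 14)(10 13)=((2 6 3 14)(5 13 11 10))^(-46)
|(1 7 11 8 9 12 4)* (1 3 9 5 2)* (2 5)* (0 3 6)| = 30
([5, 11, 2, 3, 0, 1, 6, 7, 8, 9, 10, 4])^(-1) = (0 4 11 1 5)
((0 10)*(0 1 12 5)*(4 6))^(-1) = (0 5 12 1 10)(4 6)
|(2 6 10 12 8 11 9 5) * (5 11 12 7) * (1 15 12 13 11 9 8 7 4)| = 9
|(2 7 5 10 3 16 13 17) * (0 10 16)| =6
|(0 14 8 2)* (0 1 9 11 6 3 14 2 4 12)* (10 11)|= |(0 2 1 9 10 11 6 3 14 8 4 12)|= 12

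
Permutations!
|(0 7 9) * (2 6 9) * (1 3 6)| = 7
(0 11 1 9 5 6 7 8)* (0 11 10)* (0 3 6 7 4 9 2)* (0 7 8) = (0 10 3 6 4 9 5 8 11 1 2 7) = [10, 2, 7, 6, 9, 8, 4, 0, 11, 5, 3, 1]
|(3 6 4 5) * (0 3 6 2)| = 3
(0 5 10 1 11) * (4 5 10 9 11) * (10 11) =(0 11)(1 4 5 9 10) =[11, 4, 2, 3, 5, 9, 6, 7, 8, 10, 1, 0]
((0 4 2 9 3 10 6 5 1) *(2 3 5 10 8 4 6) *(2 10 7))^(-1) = ((10)(0 6 7 2 9 5 1)(3 8 4))^(-1) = (10)(0 1 5 9 2 7 6)(3 4 8)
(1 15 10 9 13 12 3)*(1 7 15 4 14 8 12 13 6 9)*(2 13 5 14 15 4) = [0, 2, 13, 7, 15, 14, 9, 4, 12, 6, 1, 11, 3, 5, 8, 10] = (1 2 13 5 14 8 12 3 7 4 15 10)(6 9)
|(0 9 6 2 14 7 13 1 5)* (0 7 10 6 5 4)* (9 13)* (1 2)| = |(0 13 2 14 10 6 1 4)(5 7 9)| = 24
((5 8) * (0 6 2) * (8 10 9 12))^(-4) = (0 2 6)(5 10 9 12 8)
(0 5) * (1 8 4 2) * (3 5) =[3, 8, 1, 5, 2, 0, 6, 7, 4] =(0 3 5)(1 8 4 2)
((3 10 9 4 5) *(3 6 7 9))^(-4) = ((3 10)(4 5 6 7 9))^(-4) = (10)(4 5 6 7 9)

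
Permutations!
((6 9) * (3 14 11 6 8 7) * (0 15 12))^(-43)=((0 15 12)(3 14 11 6 9 8 7))^(-43)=(0 12 15)(3 7 8 9 6 11 14)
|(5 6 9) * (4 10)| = 6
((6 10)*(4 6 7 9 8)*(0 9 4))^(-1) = ((0 9 8)(4 6 10 7))^(-1) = (0 8 9)(4 7 10 6)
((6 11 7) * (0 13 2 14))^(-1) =((0 13 2 14)(6 11 7))^(-1) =(0 14 2 13)(6 7 11)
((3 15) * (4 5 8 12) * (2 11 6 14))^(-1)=(2 14 6 11)(3 15)(4 12 8 5)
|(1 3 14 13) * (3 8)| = 5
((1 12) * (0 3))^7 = ((0 3)(1 12))^7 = (0 3)(1 12)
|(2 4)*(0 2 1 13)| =|(0 2 4 1 13)| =5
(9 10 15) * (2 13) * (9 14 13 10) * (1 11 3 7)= [0, 11, 10, 7, 4, 5, 6, 1, 8, 9, 15, 3, 12, 2, 13, 14]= (1 11 3 7)(2 10 15 14 13)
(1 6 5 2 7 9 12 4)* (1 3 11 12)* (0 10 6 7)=(0 10 6 5 2)(1 7 9)(3 11 12 4)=[10, 7, 0, 11, 3, 2, 5, 9, 8, 1, 6, 12, 4]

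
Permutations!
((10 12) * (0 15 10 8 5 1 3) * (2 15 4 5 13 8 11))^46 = ((0 4 5 1 3)(2 15 10 12 11)(8 13))^46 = (0 4 5 1 3)(2 15 10 12 11)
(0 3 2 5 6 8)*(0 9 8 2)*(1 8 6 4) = (0 3)(1 8 9 6 2 5 4) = [3, 8, 5, 0, 1, 4, 2, 7, 9, 6]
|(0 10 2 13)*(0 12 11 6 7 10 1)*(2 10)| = 6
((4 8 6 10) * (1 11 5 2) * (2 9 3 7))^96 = ((1 11 5 9 3 7 2)(4 8 6 10))^96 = (1 7 9 11 2 3 5)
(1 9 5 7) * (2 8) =(1 9 5 7)(2 8) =[0, 9, 8, 3, 4, 7, 6, 1, 2, 5]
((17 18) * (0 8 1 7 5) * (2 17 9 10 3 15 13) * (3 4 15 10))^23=(0 7 8 5 1)(2 10 17 4 18 15 9 13 3)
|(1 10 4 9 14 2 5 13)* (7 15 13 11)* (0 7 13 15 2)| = 11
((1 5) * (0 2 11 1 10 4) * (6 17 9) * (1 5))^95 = (0 4 10 5 11 2)(6 9 17)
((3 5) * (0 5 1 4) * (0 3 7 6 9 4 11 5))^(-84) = ((1 11 5 7 6 9 4 3))^(-84) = (1 6)(3 7)(4 5)(9 11)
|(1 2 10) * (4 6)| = |(1 2 10)(4 6)| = 6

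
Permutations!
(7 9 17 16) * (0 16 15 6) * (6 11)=(0 16 7 9 17 15 11 6)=[16, 1, 2, 3, 4, 5, 0, 9, 8, 17, 10, 6, 12, 13, 14, 11, 7, 15]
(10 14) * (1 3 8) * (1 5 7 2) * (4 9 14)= (1 3 8 5 7 2)(4 9 14 10)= [0, 3, 1, 8, 9, 7, 6, 2, 5, 14, 4, 11, 12, 13, 10]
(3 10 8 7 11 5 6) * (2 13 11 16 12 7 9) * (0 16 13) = (0 16 12 7 13 11 5 6 3 10 8 9 2) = [16, 1, 0, 10, 4, 6, 3, 13, 9, 2, 8, 5, 7, 11, 14, 15, 12]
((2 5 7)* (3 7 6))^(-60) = ((2 5 6 3 7))^(-60) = (7)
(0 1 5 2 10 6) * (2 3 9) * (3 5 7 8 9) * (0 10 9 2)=[1, 7, 9, 3, 4, 5, 10, 8, 2, 0, 6]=(0 1 7 8 2 9)(6 10)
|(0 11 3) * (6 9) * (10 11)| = 4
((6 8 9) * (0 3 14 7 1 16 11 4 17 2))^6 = (0 11 14 17 1)(2 16 3 4 7)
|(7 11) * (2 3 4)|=6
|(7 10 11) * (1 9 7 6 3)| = 7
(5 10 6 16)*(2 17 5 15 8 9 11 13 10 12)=(2 17 5 12)(6 16 15 8 9 11 13 10)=[0, 1, 17, 3, 4, 12, 16, 7, 9, 11, 6, 13, 2, 10, 14, 8, 15, 5]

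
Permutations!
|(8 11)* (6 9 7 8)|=|(6 9 7 8 11)|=5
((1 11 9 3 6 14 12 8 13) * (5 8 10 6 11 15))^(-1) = ((1 15 5 8 13)(3 11 9)(6 14 12 10))^(-1) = (1 13 8 5 15)(3 9 11)(6 10 12 14)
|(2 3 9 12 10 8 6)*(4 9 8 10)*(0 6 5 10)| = |(0 6 2 3 8 5 10)(4 9 12)| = 21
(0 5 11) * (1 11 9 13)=(0 5 9 13 1 11)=[5, 11, 2, 3, 4, 9, 6, 7, 8, 13, 10, 0, 12, 1]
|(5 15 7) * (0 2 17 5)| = |(0 2 17 5 15 7)| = 6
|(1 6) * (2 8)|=|(1 6)(2 8)|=2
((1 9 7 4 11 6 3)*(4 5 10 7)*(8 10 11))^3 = ((1 9 4 8 10 7 5 11 6 3))^3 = (1 8 5 3 4 7 6 9 10 11)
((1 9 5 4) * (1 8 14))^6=(14)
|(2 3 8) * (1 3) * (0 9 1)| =6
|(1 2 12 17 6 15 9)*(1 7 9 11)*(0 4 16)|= |(0 4 16)(1 2 12 17 6 15 11)(7 9)|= 42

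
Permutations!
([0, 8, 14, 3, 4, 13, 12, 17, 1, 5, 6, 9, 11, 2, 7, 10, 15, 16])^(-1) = [0, 8, 13, 3, 4, 9, 10, 14, 1, 11, 15, 12, 6, 5, 2, 16, 17, 7]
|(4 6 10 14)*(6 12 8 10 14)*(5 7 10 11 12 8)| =9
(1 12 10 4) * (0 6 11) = (0 6 11)(1 12 10 4) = [6, 12, 2, 3, 1, 5, 11, 7, 8, 9, 4, 0, 10]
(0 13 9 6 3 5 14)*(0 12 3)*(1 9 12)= (0 13 12 3 5 14 1 9 6)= [13, 9, 2, 5, 4, 14, 0, 7, 8, 6, 10, 11, 3, 12, 1]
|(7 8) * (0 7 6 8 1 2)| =4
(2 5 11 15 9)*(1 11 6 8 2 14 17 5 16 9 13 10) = (1 11 15 13 10)(2 16 9 14 17 5 6 8) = [0, 11, 16, 3, 4, 6, 8, 7, 2, 14, 1, 15, 12, 10, 17, 13, 9, 5]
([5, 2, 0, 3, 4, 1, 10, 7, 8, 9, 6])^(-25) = (0 2 1 5)(6 10)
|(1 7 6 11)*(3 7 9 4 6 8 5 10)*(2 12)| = 10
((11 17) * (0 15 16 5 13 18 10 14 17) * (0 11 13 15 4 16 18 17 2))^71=((0 4 16 5 15 18 10 14 2)(13 17))^71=(0 2 14 10 18 15 5 16 4)(13 17)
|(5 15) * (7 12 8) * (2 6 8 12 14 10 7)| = |(2 6 8)(5 15)(7 14 10)| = 6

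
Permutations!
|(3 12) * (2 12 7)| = 4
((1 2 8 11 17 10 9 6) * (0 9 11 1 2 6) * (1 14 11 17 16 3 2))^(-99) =(0 9)(1 6)(2 11)(3 14)(8 16)(10 17)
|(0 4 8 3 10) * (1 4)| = 6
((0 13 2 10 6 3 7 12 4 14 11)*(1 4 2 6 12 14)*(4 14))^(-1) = ((0 13 6 3 7 4 1 14 11)(2 10 12))^(-1) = (0 11 14 1 4 7 3 6 13)(2 12 10)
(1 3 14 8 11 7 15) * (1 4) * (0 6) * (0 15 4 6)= (1 3 14 8 11 7 4)(6 15)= [0, 3, 2, 14, 1, 5, 15, 4, 11, 9, 10, 7, 12, 13, 8, 6]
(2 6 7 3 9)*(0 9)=(0 9 2 6 7 3)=[9, 1, 6, 0, 4, 5, 7, 3, 8, 2]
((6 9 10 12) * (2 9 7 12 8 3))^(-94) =(2 9 10 8 3)(6 12 7)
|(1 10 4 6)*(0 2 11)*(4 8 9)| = 6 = |(0 2 11)(1 10 8 9 4 6)|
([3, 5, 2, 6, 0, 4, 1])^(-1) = [4, 6, 2, 0, 5, 1, 3]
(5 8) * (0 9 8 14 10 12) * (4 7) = (0 9 8 5 14 10 12)(4 7) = [9, 1, 2, 3, 7, 14, 6, 4, 5, 8, 12, 11, 0, 13, 10]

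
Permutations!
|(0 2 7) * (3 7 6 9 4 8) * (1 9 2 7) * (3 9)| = 6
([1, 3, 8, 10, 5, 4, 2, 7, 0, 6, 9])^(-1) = (0 8 2 6 9 10 3 1)(4 5)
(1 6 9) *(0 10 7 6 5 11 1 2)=(0 10 7 6 9 2)(1 5 11)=[10, 5, 0, 3, 4, 11, 9, 6, 8, 2, 7, 1]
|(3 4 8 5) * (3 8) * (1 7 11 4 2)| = |(1 7 11 4 3 2)(5 8)| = 6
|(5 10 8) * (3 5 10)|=2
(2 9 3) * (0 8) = (0 8)(2 9 3) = [8, 1, 9, 2, 4, 5, 6, 7, 0, 3]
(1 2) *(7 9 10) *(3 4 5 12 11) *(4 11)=(1 2)(3 11)(4 5 12)(7 9 10)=[0, 2, 1, 11, 5, 12, 6, 9, 8, 10, 7, 3, 4]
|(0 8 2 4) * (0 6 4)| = 6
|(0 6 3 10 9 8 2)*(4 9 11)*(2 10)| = 20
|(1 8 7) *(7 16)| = |(1 8 16 7)| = 4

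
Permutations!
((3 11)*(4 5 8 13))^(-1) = (3 11)(4 13 8 5)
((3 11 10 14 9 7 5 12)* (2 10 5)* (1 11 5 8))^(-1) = (1 8 11)(2 7 9 14 10)(3 12 5)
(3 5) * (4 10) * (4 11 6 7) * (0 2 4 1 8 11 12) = (0 2 4 10 12)(1 8 11 6 7)(3 5) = [2, 8, 4, 5, 10, 3, 7, 1, 11, 9, 12, 6, 0]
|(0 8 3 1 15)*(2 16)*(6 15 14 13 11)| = 18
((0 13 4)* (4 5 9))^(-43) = ((0 13 5 9 4))^(-43) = (0 5 4 13 9)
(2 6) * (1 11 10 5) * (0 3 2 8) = [3, 11, 6, 2, 4, 1, 8, 7, 0, 9, 5, 10] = (0 3 2 6 8)(1 11 10 5)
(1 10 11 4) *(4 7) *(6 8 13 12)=(1 10 11 7 4)(6 8 13 12)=[0, 10, 2, 3, 1, 5, 8, 4, 13, 9, 11, 7, 6, 12]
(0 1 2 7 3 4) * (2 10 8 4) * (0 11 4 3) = (0 1 10 8 3 2 7)(4 11) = [1, 10, 7, 2, 11, 5, 6, 0, 3, 9, 8, 4]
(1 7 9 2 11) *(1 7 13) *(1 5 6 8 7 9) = (1 13 5 6 8 7)(2 11 9) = [0, 13, 11, 3, 4, 6, 8, 1, 7, 2, 10, 9, 12, 5]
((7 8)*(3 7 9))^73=(3 7 8 9)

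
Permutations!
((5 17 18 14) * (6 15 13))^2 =((5 17 18 14)(6 15 13))^2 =(5 18)(6 13 15)(14 17)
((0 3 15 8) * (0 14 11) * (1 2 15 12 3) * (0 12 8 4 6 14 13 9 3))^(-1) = ((0 1 2 15 4 6 14 11 12)(3 8 13 9))^(-1) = (0 12 11 14 6 4 15 2 1)(3 9 13 8)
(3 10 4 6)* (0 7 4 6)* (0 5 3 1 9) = (0 7 4 5 3 10 6 1 9) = [7, 9, 2, 10, 5, 3, 1, 4, 8, 0, 6]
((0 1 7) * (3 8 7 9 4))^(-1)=((0 1 9 4 3 8 7))^(-1)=(0 7 8 3 4 9 1)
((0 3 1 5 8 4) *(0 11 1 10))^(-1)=((0 3 10)(1 5 8 4 11))^(-1)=(0 10 3)(1 11 4 8 5)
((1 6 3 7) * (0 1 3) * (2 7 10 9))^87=(2 3 9 7 10)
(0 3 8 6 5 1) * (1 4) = (0 3 8 6 5 4 1) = [3, 0, 2, 8, 1, 4, 5, 7, 6]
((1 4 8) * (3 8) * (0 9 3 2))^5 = (0 4 8 9 2 1 3)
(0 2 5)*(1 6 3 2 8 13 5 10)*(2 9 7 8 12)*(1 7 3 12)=(0 1 6 12 2 10 7 8 13 5)(3 9)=[1, 6, 10, 9, 4, 0, 12, 8, 13, 3, 7, 11, 2, 5]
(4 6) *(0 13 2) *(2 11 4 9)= (0 13 11 4 6 9 2)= [13, 1, 0, 3, 6, 5, 9, 7, 8, 2, 10, 4, 12, 11]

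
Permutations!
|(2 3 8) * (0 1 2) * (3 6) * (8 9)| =|(0 1 2 6 3 9 8)| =7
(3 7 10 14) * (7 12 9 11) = (3 12 9 11 7 10 14) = [0, 1, 2, 12, 4, 5, 6, 10, 8, 11, 14, 7, 9, 13, 3]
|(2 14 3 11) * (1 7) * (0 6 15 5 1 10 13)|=|(0 6 15 5 1 7 10 13)(2 14 3 11)|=8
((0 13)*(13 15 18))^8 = ((0 15 18 13))^8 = (18)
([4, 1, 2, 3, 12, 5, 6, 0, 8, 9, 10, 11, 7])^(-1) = [7, 1, 2, 3, 0, 5, 6, 12, 8, 9, 10, 11, 4]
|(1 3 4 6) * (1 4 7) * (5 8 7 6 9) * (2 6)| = |(1 3 2 6 4 9 5 8 7)| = 9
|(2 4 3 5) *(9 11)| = 4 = |(2 4 3 5)(9 11)|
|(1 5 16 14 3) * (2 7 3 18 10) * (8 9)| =|(1 5 16 14 18 10 2 7 3)(8 9)| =18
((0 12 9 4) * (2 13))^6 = (13)(0 9)(4 12)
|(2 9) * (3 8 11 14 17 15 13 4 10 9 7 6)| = 13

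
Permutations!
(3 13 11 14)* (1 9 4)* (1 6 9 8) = (1 8)(3 13 11 14)(4 6 9) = [0, 8, 2, 13, 6, 5, 9, 7, 1, 4, 10, 14, 12, 11, 3]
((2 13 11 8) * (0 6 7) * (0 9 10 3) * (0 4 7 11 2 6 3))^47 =(0 10 9 7 4 3)(2 13)(6 8 11)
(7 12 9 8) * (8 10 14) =(7 12 9 10 14 8) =[0, 1, 2, 3, 4, 5, 6, 12, 7, 10, 14, 11, 9, 13, 8]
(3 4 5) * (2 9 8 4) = (2 9 8 4 5 3) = [0, 1, 9, 2, 5, 3, 6, 7, 4, 8]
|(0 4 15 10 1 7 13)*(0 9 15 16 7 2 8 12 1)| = 8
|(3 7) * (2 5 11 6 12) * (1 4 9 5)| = |(1 4 9 5 11 6 12 2)(3 7)| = 8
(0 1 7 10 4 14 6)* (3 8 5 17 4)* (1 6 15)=(0 6)(1 7 10 3 8 5 17 4 14 15)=[6, 7, 2, 8, 14, 17, 0, 10, 5, 9, 3, 11, 12, 13, 15, 1, 16, 4]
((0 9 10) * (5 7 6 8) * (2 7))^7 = (0 9 10)(2 6 5 7 8)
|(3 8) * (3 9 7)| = 4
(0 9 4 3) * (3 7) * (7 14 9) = (0 7 3)(4 14 9) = [7, 1, 2, 0, 14, 5, 6, 3, 8, 4, 10, 11, 12, 13, 9]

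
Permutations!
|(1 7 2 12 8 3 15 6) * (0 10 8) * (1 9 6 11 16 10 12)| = 6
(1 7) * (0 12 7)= [12, 0, 2, 3, 4, 5, 6, 1, 8, 9, 10, 11, 7]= (0 12 7 1)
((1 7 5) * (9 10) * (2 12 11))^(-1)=(1 5 7)(2 11 12)(9 10)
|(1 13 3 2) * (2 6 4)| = 6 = |(1 13 3 6 4 2)|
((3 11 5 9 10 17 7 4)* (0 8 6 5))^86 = ((0 8 6 5 9 10 17 7 4 3 11))^86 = (0 3 7 10 5 8 11 4 17 9 6)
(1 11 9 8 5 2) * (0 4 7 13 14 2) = (0 4 7 13 14 2 1 11 9 8 5) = [4, 11, 1, 3, 7, 0, 6, 13, 5, 8, 10, 9, 12, 14, 2]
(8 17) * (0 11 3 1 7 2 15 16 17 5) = (0 11 3 1 7 2 15 16 17 8 5) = [11, 7, 15, 1, 4, 0, 6, 2, 5, 9, 10, 3, 12, 13, 14, 16, 17, 8]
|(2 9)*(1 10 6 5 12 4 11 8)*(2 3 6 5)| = |(1 10 5 12 4 11 8)(2 9 3 6)| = 28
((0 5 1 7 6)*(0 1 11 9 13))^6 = (0 5 11 9 13)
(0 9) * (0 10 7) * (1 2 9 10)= [10, 2, 9, 3, 4, 5, 6, 0, 8, 1, 7]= (0 10 7)(1 2 9)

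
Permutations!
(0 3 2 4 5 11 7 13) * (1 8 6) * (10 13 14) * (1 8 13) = (0 3 2 4 5 11 7 14 10 1 13)(6 8) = [3, 13, 4, 2, 5, 11, 8, 14, 6, 9, 1, 7, 12, 0, 10]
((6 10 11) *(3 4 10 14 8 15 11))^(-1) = ((3 4 10)(6 14 8 15 11))^(-1) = (3 10 4)(6 11 15 8 14)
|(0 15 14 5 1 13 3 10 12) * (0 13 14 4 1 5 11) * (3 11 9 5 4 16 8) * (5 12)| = |(0 15 16 8 3 10 5 4 1 14 9 12 13 11)| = 14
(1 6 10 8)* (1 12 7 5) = (1 6 10 8 12 7 5) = [0, 6, 2, 3, 4, 1, 10, 5, 12, 9, 8, 11, 7]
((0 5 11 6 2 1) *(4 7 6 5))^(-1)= ((0 4 7 6 2 1)(5 11))^(-1)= (0 1 2 6 7 4)(5 11)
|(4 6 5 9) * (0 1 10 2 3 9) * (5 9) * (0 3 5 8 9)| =|(0 1 10 2 5 3 8 9 4 6)| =10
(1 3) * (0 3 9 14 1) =(0 3)(1 9 14) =[3, 9, 2, 0, 4, 5, 6, 7, 8, 14, 10, 11, 12, 13, 1]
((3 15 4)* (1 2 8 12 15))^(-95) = ((1 2 8 12 15 4 3))^(-95) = (1 12 3 8 4 2 15)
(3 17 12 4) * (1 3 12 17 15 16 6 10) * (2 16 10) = (17)(1 3 15 10)(2 16 6)(4 12) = [0, 3, 16, 15, 12, 5, 2, 7, 8, 9, 1, 11, 4, 13, 14, 10, 6, 17]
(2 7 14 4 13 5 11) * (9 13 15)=[0, 1, 7, 3, 15, 11, 6, 14, 8, 13, 10, 2, 12, 5, 4, 9]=(2 7 14 4 15 9 13 5 11)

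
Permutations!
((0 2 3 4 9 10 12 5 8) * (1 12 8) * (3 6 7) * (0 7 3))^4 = (0 4 7 3 8 6 10 2 9)(1 12 5)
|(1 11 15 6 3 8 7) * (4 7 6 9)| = 6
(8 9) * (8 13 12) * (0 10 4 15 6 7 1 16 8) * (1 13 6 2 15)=(0 10 4 1 16 8 9 6 7 13 12)(2 15)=[10, 16, 15, 3, 1, 5, 7, 13, 9, 6, 4, 11, 0, 12, 14, 2, 8]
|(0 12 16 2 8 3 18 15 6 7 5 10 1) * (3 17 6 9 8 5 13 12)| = 16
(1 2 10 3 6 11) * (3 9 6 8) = (1 2 10 9 6 11)(3 8) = [0, 2, 10, 8, 4, 5, 11, 7, 3, 6, 9, 1]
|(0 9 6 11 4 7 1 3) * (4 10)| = |(0 9 6 11 10 4 7 1 3)| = 9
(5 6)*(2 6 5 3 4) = (2 6 3 4) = [0, 1, 6, 4, 2, 5, 3]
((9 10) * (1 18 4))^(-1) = (1 4 18)(9 10) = ((1 18 4)(9 10))^(-1)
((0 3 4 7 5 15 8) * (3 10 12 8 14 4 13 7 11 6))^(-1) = (0 8 12 10)(3 6 11 4 14 15 5 7 13)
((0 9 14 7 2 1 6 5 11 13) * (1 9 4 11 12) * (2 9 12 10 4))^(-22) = ((0 2 12 1 6 5 10 4 11 13)(7 9 14))^(-22) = (0 11 10 6 12)(1 2 13 4 5)(7 14 9)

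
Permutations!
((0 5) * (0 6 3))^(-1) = ((0 5 6 3))^(-1) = (0 3 6 5)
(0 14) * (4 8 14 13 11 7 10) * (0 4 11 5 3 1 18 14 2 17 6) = (0 13 5 3 1 18 14 4 8 2 17 6)(7 10 11) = [13, 18, 17, 1, 8, 3, 0, 10, 2, 9, 11, 7, 12, 5, 4, 15, 16, 6, 14]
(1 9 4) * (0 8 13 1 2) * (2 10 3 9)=(0 8 13 1 2)(3 9 4 10)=[8, 2, 0, 9, 10, 5, 6, 7, 13, 4, 3, 11, 12, 1]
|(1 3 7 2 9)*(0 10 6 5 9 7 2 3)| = |(0 10 6 5 9 1)(2 7 3)| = 6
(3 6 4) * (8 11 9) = [0, 1, 2, 6, 3, 5, 4, 7, 11, 8, 10, 9] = (3 6 4)(8 11 9)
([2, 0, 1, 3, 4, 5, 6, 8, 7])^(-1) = (0 1 2)(7 8)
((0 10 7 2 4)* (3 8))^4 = ((0 10 7 2 4)(3 8))^4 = (0 4 2 7 10)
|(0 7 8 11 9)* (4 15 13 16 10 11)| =10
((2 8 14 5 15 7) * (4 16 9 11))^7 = (2 8 14 5 15 7)(4 11 9 16)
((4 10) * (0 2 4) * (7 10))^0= ((0 2 4 7 10))^0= (10)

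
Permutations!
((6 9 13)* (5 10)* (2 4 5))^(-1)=((2 4 5 10)(6 9 13))^(-1)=(2 10 5 4)(6 13 9)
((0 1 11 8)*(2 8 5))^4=(0 2 11)(1 8 5)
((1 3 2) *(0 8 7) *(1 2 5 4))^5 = (0 7 8)(1 3 5 4)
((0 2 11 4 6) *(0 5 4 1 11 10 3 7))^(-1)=((0 2 10 3 7)(1 11)(4 6 5))^(-1)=(0 7 3 10 2)(1 11)(4 5 6)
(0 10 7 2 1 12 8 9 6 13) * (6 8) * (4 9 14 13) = (0 10 7 2 1 12 6 4 9 8 14 13) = [10, 12, 1, 3, 9, 5, 4, 2, 14, 8, 7, 11, 6, 0, 13]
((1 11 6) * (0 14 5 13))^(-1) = (0 13 5 14)(1 6 11)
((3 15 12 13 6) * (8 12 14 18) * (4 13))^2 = ((3 15 14 18 8 12 4 13 6))^2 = (3 14 8 4 6 15 18 12 13)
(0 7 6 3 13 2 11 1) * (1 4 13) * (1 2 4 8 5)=[7, 0, 11, 2, 13, 1, 3, 6, 5, 9, 10, 8, 12, 4]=(0 7 6 3 2 11 8 5 1)(4 13)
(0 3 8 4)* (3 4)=(0 4)(3 8)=[4, 1, 2, 8, 0, 5, 6, 7, 3]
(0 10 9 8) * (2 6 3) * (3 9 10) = (10)(0 3 2 6 9 8) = [3, 1, 6, 2, 4, 5, 9, 7, 0, 8, 10]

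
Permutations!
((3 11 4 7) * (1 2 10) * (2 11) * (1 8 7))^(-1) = (1 4 11)(2 3 7 8 10)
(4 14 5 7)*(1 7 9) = (1 7 4 14 5 9) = [0, 7, 2, 3, 14, 9, 6, 4, 8, 1, 10, 11, 12, 13, 5]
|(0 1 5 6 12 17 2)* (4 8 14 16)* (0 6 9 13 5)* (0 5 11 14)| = 20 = |(0 1 5 9 13 11 14 16 4 8)(2 6 12 17)|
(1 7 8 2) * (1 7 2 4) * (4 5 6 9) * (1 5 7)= (1 2)(4 5 6 9)(7 8)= [0, 2, 1, 3, 5, 6, 9, 8, 7, 4]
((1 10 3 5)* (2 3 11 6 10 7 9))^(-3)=(11)(1 2)(3 7)(5 9)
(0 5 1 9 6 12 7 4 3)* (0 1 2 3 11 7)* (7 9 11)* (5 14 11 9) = (0 14 11 5 2 3 1 9 6 12)(4 7) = [14, 9, 3, 1, 7, 2, 12, 4, 8, 6, 10, 5, 0, 13, 11]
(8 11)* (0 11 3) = (0 11 8 3) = [11, 1, 2, 0, 4, 5, 6, 7, 3, 9, 10, 8]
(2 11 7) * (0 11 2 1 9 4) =(0 11 7 1 9 4) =[11, 9, 2, 3, 0, 5, 6, 1, 8, 4, 10, 7]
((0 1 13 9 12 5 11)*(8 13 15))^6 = (0 12 8)(1 5 13)(9 15 11)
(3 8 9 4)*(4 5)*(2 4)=(2 4 3 8 9 5)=[0, 1, 4, 8, 3, 2, 6, 7, 9, 5]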